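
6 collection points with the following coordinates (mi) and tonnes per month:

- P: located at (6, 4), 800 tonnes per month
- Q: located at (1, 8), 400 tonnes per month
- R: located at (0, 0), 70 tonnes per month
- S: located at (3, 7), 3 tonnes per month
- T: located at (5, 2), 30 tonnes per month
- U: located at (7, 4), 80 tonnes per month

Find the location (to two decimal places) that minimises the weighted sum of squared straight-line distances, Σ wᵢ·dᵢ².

The minimiser of Σwᵢ‖p−pᵢ‖² is the weighted centroid p* = (Σwᵢpᵢ)/(Σwᵢ).
Σwᵢ = 1383.
Σwᵢxᵢ = 800·6 + 400·1 + 70·0 + 3·3 + 30·5 + 80·7 = 5919.
Σwᵢyᵢ = 800·4 + 400·8 + 70·0 + 3·7 + 30·2 + 80·4 = 6801.
x* = 5919/1383 = 4.28, y* = 6801/1383 = 4.92.

(4.28, 4.92)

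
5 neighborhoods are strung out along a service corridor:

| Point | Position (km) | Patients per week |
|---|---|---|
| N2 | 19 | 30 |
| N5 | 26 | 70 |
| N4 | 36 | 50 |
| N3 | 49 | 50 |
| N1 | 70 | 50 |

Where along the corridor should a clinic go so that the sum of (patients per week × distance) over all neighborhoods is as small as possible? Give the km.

x = 36

For a sum of weighted absolute distances on a line, the optimum is the weighted median (not the mean). Total weight W = 250; half-weight = 125.
Sort by position and accumulate weight:
  km 19 (N2, w=30) → cum 30
  km 26 (N5, w=70) → cum 100
  km 36 (N4, w=50) → cum 150  ≥ 125 → median here
  km 49 (N3, w=50) → cum 200
  km 70 (N1, w=50) → cum 250
Optimal location: km 36.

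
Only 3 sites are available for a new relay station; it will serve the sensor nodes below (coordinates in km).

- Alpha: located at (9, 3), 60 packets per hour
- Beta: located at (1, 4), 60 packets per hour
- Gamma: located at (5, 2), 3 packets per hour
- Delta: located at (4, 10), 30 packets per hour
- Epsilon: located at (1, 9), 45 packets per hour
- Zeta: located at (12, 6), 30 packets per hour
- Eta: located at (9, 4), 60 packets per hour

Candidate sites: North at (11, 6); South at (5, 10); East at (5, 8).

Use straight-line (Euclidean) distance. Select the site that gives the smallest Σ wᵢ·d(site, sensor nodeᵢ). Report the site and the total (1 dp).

Total weighted distance at each candidate:
  North (11, 6): total = 1761.2
  South (5, 10): total = 1830.5
  East (5, 8): total = 1552.0
Minimum is at East with total 1552.0 km.

East, total 1552.0 km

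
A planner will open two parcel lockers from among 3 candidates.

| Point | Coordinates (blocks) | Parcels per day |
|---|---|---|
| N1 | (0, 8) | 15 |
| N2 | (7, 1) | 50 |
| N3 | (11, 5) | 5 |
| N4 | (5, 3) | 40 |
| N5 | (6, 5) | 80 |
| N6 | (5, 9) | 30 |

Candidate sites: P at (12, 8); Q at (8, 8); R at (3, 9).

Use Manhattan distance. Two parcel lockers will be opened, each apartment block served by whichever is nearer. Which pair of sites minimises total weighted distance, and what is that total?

Evaluate every pair (each demand assigned to the nearer of the two):
  {Q, R}: total = 1270
  {P, Q}: total = 1380
  {P, R}: total = 1620
Best pair: {Q, R} with total 1270.

{Q, R}, total 1270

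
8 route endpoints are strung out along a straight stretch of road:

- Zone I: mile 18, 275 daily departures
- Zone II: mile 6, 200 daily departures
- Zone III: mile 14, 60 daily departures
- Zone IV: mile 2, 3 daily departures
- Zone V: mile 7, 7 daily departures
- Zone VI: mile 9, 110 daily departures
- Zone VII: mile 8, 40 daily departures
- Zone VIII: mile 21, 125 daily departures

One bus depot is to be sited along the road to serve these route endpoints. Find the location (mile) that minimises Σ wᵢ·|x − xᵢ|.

For a sum of weighted absolute distances on a line, the optimum is the weighted median (not the mean). Total weight W = 820; half-weight = 410.
Sort by position and accumulate weight:
  mile 2 (Zone IV, w=3) → cum 3
  mile 6 (Zone II, w=200) → cum 203
  mile 7 (Zone V, w=7) → cum 210
  mile 8 (Zone VII, w=40) → cum 250
  mile 9 (Zone VI, w=110) → cum 360
  mile 14 (Zone III, w=60) → cum 420  ≥ 410 → median here
  mile 18 (Zone I, w=275) → cum 695
  mile 21 (Zone VIII, w=125) → cum 820
Optimal location: mile 14.

x = 14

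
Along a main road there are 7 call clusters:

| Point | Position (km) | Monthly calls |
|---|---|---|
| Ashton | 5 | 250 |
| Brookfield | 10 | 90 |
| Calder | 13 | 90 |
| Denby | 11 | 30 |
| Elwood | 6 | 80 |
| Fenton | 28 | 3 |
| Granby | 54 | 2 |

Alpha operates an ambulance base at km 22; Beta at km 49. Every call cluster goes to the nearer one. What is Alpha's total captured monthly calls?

The indifferent point is the midpoint (22+49)/2 = 35.5; call clusters left of it (closer to Alpha at 22) go to Alpha, those right go to Beta.
  Ashton at 5 (w=250) → Alpha
  Elwood at 6 (w=80) → Alpha
  Brookfield at 10 (w=90) → Alpha
  Denby at 11 (w=30) → Alpha
  Calder at 13 (w=90) → Alpha
  Fenton at 28 (w=3) → Alpha
  Granby at 54 (w=2) → Beta
Alpha captures 543; Beta captures 2.

543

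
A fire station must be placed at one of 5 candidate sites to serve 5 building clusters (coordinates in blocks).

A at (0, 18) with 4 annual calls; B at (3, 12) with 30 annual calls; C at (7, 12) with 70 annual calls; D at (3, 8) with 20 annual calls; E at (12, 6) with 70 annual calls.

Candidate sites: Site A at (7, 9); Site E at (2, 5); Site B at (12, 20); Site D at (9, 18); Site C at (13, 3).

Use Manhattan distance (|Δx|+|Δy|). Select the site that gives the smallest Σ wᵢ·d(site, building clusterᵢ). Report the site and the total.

Site A, total 1144 blocks

Total weighted distance at each candidate:
  Site A (7, 9): total = 1144
  Site E (2, 5): total = 1990
  Site B (12, 20): total = 2876
  Site D (9, 18): total = 2326
  Site C (13, 3): total = 2312
Minimum is at Site A with total 1144 blocks.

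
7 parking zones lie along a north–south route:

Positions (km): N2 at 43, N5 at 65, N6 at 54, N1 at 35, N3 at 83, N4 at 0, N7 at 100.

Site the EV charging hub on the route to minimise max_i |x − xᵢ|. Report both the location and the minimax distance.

location 50, max distance 50

The 1-center on a line is the midpoint of the two extreme points: leftmost at 0, rightmost at 100.
Optimal location = (0 + 100)/2 = 50; maximum distance = (100 − 0)/2 = 50.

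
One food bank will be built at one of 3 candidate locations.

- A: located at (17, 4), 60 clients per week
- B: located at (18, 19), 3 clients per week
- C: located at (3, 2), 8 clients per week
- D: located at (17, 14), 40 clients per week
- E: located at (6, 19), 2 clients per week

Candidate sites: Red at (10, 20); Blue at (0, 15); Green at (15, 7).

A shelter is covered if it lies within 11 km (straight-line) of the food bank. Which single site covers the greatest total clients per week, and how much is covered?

Coverage radius r = 11 km; a point is covered iff (Δx)²+(Δy)² ≤ 11² = 121.
  Red (10, 20): covers {B, D, E} → 45
  Blue (0, 15): covers {E} → 2
  Green (15, 7): covers {A, D} → 100
Maximum coverage at Green: 100 clients per week.

Green, covering 100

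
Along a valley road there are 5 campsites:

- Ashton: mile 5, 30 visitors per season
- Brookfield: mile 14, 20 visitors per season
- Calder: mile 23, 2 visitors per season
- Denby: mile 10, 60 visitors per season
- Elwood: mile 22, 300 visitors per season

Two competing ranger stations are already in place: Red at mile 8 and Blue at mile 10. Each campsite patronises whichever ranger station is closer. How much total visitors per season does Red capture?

The indifferent point is the midpoint (8+10)/2 = 9; campsites left of it (closer to Red at 8) go to Red, those right go to Blue.
  Ashton at 5 (w=30) → Red
  Denby at 10 (w=60) → Blue
  Brookfield at 14 (w=20) → Blue
  Elwood at 22 (w=300) → Blue
  Calder at 23 (w=2) → Blue
Red captures 30; Blue captures 382.

30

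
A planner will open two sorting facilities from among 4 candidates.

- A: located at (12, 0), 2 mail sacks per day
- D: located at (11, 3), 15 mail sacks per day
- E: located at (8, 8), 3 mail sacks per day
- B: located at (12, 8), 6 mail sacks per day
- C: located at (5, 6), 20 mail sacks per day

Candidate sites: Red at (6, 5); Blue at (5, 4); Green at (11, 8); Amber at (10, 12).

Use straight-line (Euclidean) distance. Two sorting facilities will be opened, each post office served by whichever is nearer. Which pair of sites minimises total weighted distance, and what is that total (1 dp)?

{Red, Green}, total 133.9

Evaluate every pair (each demand assigned to the nearer of the two):
  {Red, Green}: total = 133.9
  {Blue, Green}: total = 146.1
  {Red, Amber}: total = 162.3
  {Red, Blue}: total = 175.7
  {Blue, Amber}: total = 187.6
  {Green, Amber}: total = 232.6
Best pair: {Red, Green} with total 133.9.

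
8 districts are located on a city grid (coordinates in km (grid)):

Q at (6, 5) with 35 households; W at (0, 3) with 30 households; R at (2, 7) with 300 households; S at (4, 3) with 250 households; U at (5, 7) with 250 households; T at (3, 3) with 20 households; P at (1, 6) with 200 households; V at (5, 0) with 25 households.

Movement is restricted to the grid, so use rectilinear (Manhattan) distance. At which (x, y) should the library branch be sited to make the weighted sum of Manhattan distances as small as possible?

(4, 6)

Manhattan distance separates: Σwᵢ(|x−xᵢ|+|y−yᵢ|) = Σwᵢ|x−xᵢ| + Σwᵢ|y−yᵢ|, so x and y are optimised independently as 1-D weighted medians.
Total weight W = 1110; half = 555.
x-coordinate, sorted with cumulative weight:
  x=0 (W, w=30) cum 30
  x=1 (P, w=200) cum 230
  x=2 (R, w=300) cum 530
  x=3 (T, w=20) cum 550
  x=4 (S, w=250) cum 800  ← median
  x=5 (U, w=250) cum 1050
  x=5 (V, w=25) cum 1075
  x=6 (Q, w=35) cum 1110
⇒ x* = 4
y-coordinate, sorted with cumulative weight:
  y=0 (V, w=25) cum 25
  y=3 (W, w=30) cum 55
  y=3 (S, w=250) cum 305
  y=3 (T, w=20) cum 325
  y=5 (Q, w=35) cum 360
  y=6 (P, w=200) cum 560  ← median
  y=7 (R, w=300) cum 860
  y=7 (U, w=250) cum 1110
⇒ y* = 6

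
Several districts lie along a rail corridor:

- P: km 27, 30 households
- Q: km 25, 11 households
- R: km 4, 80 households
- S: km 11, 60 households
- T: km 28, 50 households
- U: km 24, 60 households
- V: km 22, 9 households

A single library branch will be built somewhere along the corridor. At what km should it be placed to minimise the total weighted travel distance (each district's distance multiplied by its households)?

x = 24

For a sum of weighted absolute distances on a line, the optimum is the weighted median (not the mean). Total weight W = 300; half-weight = 150.
Sort by position and accumulate weight:
  km 4 (R, w=80) → cum 80
  km 11 (S, w=60) → cum 140
  km 22 (V, w=9) → cum 149
  km 24 (U, w=60) → cum 209  ≥ 150 → median here
  km 25 (Q, w=11) → cum 220
  km 27 (P, w=30) → cum 250
  km 28 (T, w=50) → cum 300
Optimal location: km 24.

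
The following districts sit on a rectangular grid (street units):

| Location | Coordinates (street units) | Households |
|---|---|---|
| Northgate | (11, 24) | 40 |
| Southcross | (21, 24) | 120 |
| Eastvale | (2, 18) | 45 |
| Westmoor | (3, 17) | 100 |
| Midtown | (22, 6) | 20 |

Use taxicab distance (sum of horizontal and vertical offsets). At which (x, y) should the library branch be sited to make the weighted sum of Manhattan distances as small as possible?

Manhattan distance separates: Σwᵢ(|x−xᵢ|+|y−yᵢ|) = Σwᵢ|x−xᵢ| + Σwᵢ|y−yᵢ|, so x and y are optimised independently as 1-D weighted medians.
Total weight W = 325; half = 162.5.
x-coordinate, sorted with cumulative weight:
  x=2 (Eastvale, w=45) cum 45
  x=3 (Westmoor, w=100) cum 145
  x=11 (Northgate, w=40) cum 185  ← median
  x=21 (Southcross, w=120) cum 305
  x=22 (Midtown, w=20) cum 325
⇒ x* = 11
y-coordinate, sorted with cumulative weight:
  y=6 (Midtown, w=20) cum 20
  y=17 (Westmoor, w=100) cum 120
  y=18 (Eastvale, w=45) cum 165  ← median
  y=24 (Northgate, w=40) cum 205
  y=24 (Southcross, w=120) cum 325
⇒ y* = 18

(11, 18)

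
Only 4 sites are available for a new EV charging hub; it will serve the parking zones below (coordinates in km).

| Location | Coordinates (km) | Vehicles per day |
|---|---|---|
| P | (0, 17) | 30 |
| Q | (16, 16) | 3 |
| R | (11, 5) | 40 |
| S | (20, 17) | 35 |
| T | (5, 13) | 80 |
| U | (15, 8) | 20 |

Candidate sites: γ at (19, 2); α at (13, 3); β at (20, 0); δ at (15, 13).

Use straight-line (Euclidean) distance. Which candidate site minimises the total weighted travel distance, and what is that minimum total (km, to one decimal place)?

Total weighted distance at each candidate:
  γ (19, 2): total = 3205.7
  α (13, 3): total = 2406.4
  β (20, 0): total = 3620.4
  δ (15, 13): total = 1957.1
Minimum is at δ with total 1957.1 km.

δ, total 1957.1 km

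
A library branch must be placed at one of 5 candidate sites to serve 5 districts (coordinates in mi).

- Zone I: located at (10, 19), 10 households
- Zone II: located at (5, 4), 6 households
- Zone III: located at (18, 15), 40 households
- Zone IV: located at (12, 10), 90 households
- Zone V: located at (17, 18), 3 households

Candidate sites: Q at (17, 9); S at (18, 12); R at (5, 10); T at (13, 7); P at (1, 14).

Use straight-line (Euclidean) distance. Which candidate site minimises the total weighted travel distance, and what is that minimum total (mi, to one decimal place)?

T, total 872.0 mi

Total weighted distance at each candidate:
  Q (17, 9): total = 929.3
  S (18, 12): total = 905.3
  R (5, 10): total = 1369.4
  T (13, 7): total = 872.0
  P (1, 14): total = 1951.7
Minimum is at T with total 872.0 mi.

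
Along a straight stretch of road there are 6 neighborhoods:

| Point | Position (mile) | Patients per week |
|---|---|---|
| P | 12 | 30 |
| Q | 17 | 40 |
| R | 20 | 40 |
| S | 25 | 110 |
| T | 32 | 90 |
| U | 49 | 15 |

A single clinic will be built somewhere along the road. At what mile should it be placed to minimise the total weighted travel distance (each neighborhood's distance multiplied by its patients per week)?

x = 25

For a sum of weighted absolute distances on a line, the optimum is the weighted median (not the mean). Total weight W = 325; half-weight = 162.5.
Sort by position and accumulate weight:
  mile 12 (P, w=30) → cum 30
  mile 17 (Q, w=40) → cum 70
  mile 20 (R, w=40) → cum 110
  mile 25 (S, w=110) → cum 220  ≥ 162.5 → median here
  mile 32 (T, w=90) → cum 310
  mile 49 (U, w=15) → cum 325
Optimal location: mile 25.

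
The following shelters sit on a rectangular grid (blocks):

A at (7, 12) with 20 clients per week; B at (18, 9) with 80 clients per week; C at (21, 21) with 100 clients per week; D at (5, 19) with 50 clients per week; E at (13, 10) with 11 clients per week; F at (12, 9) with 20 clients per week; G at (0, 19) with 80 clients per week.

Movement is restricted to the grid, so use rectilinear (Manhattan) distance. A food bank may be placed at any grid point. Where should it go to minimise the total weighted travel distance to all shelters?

Manhattan distance separates: Σwᵢ(|x−xᵢ|+|y−yᵢ|) = Σwᵢ|x−xᵢ| + Σwᵢ|y−yᵢ|, so x and y are optimised independently as 1-D weighted medians.
Total weight W = 361; half = 180.5.
x-coordinate, sorted with cumulative weight:
  x=0 (G, w=80) cum 80
  x=5 (D, w=50) cum 130
  x=7 (A, w=20) cum 150
  x=12 (F, w=20) cum 170
  x=13 (E, w=11) cum 181  ← median
  x=18 (B, w=80) cum 261
  x=21 (C, w=100) cum 361
⇒ x* = 13
y-coordinate, sorted with cumulative weight:
  y=9 (B, w=80) cum 80
  y=9 (F, w=20) cum 100
  y=10 (E, w=11) cum 111
  y=12 (A, w=20) cum 131
  y=19 (D, w=50) cum 181  ← median
  y=19 (G, w=80) cum 261
  y=21 (C, w=100) cum 361
⇒ y* = 19

(13, 19)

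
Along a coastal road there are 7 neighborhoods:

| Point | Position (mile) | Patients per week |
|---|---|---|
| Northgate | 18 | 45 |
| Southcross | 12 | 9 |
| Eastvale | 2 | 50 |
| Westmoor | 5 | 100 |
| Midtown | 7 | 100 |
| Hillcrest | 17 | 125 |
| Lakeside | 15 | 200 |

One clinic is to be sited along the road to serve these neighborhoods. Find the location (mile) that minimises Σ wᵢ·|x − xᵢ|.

x = 15

For a sum of weighted absolute distances on a line, the optimum is the weighted median (not the mean). Total weight W = 629; half-weight = 314.5.
Sort by position and accumulate weight:
  mile 2 (Eastvale, w=50) → cum 50
  mile 5 (Westmoor, w=100) → cum 150
  mile 7 (Midtown, w=100) → cum 250
  mile 12 (Southcross, w=9) → cum 259
  mile 15 (Lakeside, w=200) → cum 459  ≥ 314.5 → median here
  mile 17 (Hillcrest, w=125) → cum 584
  mile 18 (Northgate, w=45) → cum 629
Optimal location: mile 15.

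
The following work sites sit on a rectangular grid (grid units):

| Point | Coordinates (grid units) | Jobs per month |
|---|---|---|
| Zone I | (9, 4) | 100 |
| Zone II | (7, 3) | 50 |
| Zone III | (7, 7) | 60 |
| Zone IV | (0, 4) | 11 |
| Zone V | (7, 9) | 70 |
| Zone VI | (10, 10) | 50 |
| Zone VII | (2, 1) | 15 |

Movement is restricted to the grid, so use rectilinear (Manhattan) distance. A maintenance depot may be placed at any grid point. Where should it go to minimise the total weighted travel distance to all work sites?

(7, 7)

Manhattan distance separates: Σwᵢ(|x−xᵢ|+|y−yᵢ|) = Σwᵢ|x−xᵢ| + Σwᵢ|y−yᵢ|, so x and y are optimised independently as 1-D weighted medians.
Total weight W = 356; half = 178.
x-coordinate, sorted with cumulative weight:
  x=0 (Zone IV, w=11) cum 11
  x=2 (Zone VII, w=15) cum 26
  x=7 (Zone II, w=50) cum 76
  x=7 (Zone III, w=60) cum 136
  x=7 (Zone V, w=70) cum 206  ← median
  x=9 (Zone I, w=100) cum 306
  x=10 (Zone VI, w=50) cum 356
⇒ x* = 7
y-coordinate, sorted with cumulative weight:
  y=1 (Zone VII, w=15) cum 15
  y=3 (Zone II, w=50) cum 65
  y=4 (Zone I, w=100) cum 165
  y=4 (Zone IV, w=11) cum 176
  y=7 (Zone III, w=60) cum 236  ← median
  y=9 (Zone V, w=70) cum 306
  y=10 (Zone VI, w=50) cum 356
⇒ y* = 7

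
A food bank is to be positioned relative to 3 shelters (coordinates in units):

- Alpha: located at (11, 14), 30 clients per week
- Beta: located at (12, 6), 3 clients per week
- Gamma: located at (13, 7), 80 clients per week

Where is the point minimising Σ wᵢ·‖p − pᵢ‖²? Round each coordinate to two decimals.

The minimiser of Σwᵢ‖p−pᵢ‖² is the weighted centroid p* = (Σwᵢpᵢ)/(Σwᵢ).
Σwᵢ = 113.
Σwᵢxᵢ = 30·11 + 3·12 + 80·13 = 1406.
Σwᵢyᵢ = 30·14 + 3·6 + 80·7 = 998.
x* = 1406/113 = 12.44, y* = 998/113 = 8.83.

(12.44, 8.83)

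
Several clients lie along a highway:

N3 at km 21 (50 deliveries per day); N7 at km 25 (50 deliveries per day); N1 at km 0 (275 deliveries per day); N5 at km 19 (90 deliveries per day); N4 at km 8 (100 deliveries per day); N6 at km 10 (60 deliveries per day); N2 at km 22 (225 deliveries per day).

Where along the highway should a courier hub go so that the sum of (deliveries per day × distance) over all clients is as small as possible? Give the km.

x = 10

For a sum of weighted absolute distances on a line, the optimum is the weighted median (not the mean). Total weight W = 850; half-weight = 425.
Sort by position and accumulate weight:
  km 0 (N1, w=275) → cum 275
  km 8 (N4, w=100) → cum 375
  km 10 (N6, w=60) → cum 435  ≥ 425 → median here
  km 19 (N5, w=90) → cum 525
  km 21 (N3, w=50) → cum 575
  km 22 (N2, w=225) → cum 800
  km 25 (N7, w=50) → cum 850
Optimal location: km 10.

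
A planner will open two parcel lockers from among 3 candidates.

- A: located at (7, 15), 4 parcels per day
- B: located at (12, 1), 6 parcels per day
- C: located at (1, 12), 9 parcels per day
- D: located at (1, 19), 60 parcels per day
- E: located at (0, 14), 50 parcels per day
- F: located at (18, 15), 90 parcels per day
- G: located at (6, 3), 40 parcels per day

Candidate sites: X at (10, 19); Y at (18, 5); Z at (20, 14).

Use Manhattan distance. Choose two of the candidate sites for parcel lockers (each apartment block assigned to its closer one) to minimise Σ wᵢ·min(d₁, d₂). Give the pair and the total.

{X, Z}, total 2652

Evaluate every pair (each demand assigned to the nearer of the two):
  {X, Z}: total = 2652
  {X, Y}: total = 2982
  {Y, Z}: total = 3575
Best pair: {X, Z} with total 2652.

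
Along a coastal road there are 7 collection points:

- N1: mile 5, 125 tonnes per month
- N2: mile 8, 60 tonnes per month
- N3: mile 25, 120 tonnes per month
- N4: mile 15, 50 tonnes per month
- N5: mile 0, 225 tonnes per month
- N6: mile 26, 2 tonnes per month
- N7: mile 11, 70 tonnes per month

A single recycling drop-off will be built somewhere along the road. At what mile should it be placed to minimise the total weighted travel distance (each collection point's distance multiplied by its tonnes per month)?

For a sum of weighted absolute distances on a line, the optimum is the weighted median (not the mean). Total weight W = 652; half-weight = 326.
Sort by position and accumulate weight:
  mile 0 (N5, w=225) → cum 225
  mile 5 (N1, w=125) → cum 350  ≥ 326 → median here
  mile 8 (N2, w=60) → cum 410
  mile 11 (N7, w=70) → cum 480
  mile 15 (N4, w=50) → cum 530
  mile 25 (N3, w=120) → cum 650
  mile 26 (N6, w=2) → cum 652
Optimal location: mile 5.

x = 5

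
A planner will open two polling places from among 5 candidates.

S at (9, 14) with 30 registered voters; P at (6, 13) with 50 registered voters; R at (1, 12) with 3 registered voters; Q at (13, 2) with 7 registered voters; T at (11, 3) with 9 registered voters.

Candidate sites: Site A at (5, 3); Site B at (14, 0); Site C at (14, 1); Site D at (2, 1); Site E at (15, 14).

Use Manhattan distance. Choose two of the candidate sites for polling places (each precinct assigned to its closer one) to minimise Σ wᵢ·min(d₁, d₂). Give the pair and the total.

{Site C, Site E}, total 787

Evaluate every pair (each demand assigned to the nearer of the two):
  {Site C, Site E}: total = 787
  {Site B, Site E}: total = 803
  {Site A, Site E}: total = 836
  {Site D, Site E}: total = 899
  {Site A, Site C}: total = 1098
  {Site A, Site B}: total = 1114
  {Site A, Site D}: total = 1153
  {Site C, Site D}: total = 1435
  {Site B, Site D}: total = 1481
  {Site B, Site C}: total = 1671
Best pair: {Site C, Site E} with total 787.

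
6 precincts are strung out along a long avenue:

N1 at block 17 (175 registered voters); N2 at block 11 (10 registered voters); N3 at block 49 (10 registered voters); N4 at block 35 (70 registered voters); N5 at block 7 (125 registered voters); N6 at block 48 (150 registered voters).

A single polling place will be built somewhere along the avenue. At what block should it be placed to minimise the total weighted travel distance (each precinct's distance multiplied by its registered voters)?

x = 17

For a sum of weighted absolute distances on a line, the optimum is the weighted median (not the mean). Total weight W = 540; half-weight = 270.
Sort by position and accumulate weight:
  block 7 (N5, w=125) → cum 125
  block 11 (N2, w=10) → cum 135
  block 17 (N1, w=175) → cum 310  ≥ 270 → median here
  block 35 (N4, w=70) → cum 380
  block 48 (N6, w=150) → cum 530
  block 49 (N3, w=10) → cum 540
Optimal location: block 17.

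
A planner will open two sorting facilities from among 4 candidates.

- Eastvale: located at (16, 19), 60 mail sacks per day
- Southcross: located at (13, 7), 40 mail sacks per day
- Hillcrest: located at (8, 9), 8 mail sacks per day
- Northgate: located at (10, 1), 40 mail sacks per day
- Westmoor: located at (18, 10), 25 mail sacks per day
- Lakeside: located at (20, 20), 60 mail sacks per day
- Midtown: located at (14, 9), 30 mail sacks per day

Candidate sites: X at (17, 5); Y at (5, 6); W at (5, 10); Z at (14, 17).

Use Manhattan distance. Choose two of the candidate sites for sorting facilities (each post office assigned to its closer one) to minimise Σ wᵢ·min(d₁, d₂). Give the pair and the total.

Evaluate every pair (each demand assigned to the nearer of the two):
  {X, Z}: total = 1924
  {Y, Z}: total = 2103
  {W, Z}: total = 2327
  {X, Y}: total = 3028
  {X, W}: total = 3052
  {Y, W}: total = 4117
Best pair: {X, Z} with total 1924.

{X, Z}, total 1924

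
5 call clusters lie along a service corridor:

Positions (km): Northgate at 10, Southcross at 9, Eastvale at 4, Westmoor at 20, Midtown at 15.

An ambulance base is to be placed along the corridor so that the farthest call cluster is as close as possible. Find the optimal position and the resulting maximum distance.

location 12, max distance 8

The 1-center on a line is the midpoint of the two extreme points: leftmost at 4, rightmost at 20.
Optimal location = (4 + 20)/2 = 12; maximum distance = (20 − 4)/2 = 8.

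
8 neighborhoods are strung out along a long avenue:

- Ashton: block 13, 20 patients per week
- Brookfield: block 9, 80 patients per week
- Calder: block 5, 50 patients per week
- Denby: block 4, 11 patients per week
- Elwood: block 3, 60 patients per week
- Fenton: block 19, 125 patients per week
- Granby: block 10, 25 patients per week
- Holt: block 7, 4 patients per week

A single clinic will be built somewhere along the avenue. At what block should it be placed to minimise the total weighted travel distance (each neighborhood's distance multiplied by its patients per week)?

For a sum of weighted absolute distances on a line, the optimum is the weighted median (not the mean). Total weight W = 375; half-weight = 187.5.
Sort by position and accumulate weight:
  block 3 (Elwood, w=60) → cum 60
  block 4 (Denby, w=11) → cum 71
  block 5 (Calder, w=50) → cum 121
  block 7 (Holt, w=4) → cum 125
  block 9 (Brookfield, w=80) → cum 205  ≥ 187.5 → median here
  block 10 (Granby, w=25) → cum 230
  block 13 (Ashton, w=20) → cum 250
  block 19 (Fenton, w=125) → cum 375
Optimal location: block 9.

x = 9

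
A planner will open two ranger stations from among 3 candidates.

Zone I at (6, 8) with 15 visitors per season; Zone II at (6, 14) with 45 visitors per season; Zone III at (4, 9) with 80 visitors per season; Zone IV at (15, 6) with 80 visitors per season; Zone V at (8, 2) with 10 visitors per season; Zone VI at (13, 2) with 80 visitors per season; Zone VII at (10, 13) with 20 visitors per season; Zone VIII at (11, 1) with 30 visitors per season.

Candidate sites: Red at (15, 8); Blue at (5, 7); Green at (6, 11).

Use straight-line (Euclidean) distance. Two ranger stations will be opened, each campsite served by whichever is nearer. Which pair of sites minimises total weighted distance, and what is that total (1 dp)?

{Red, Green}, total 1495.7

Evaluate every pair (each demand assigned to the nearer of the two):
  {Red, Green}: total = 1495.7
  {Red, Blue}: total = 1625.9
  {Blue, Green}: total = 2296.1
Best pair: {Red, Green} with total 1495.7.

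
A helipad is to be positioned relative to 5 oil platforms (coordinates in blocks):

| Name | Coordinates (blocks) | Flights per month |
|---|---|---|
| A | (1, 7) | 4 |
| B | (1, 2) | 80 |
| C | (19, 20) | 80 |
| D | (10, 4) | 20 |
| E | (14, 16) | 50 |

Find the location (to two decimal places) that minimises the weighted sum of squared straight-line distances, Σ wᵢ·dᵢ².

(10.70, 11.40)

The minimiser of Σwᵢ‖p−pᵢ‖² is the weighted centroid p* = (Σwᵢpᵢ)/(Σwᵢ).
Σwᵢ = 234.
Σwᵢxᵢ = 4·1 + 80·1 + 80·19 + 20·10 + 50·14 = 2504.
Σwᵢyᵢ = 4·7 + 80·2 + 80·20 + 20·4 + 50·16 = 2668.
x* = 2504/234 = 10.70, y* = 2668/234 = 11.40.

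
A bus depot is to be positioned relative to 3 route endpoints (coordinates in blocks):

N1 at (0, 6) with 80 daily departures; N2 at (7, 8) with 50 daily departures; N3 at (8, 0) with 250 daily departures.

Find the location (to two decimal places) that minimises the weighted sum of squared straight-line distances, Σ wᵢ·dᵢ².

(6.18, 2.32)

The minimiser of Σwᵢ‖p−pᵢ‖² is the weighted centroid p* = (Σwᵢpᵢ)/(Σwᵢ).
Σwᵢ = 380.
Σwᵢxᵢ = 80·0 + 50·7 + 250·8 = 2350.
Σwᵢyᵢ = 80·6 + 50·8 + 250·0 = 880.
x* = 2350/380 = 6.18, y* = 880/380 = 2.32.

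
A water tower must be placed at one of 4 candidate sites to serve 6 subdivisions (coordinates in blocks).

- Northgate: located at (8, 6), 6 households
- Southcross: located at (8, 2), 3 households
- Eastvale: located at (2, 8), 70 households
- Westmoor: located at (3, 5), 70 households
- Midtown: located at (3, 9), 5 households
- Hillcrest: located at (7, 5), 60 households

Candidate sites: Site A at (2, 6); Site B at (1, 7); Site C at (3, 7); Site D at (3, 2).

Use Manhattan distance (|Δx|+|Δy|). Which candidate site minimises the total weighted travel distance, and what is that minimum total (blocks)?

Site C, total 716 blocks

Total weighted distance at each candidate:
  Site A (2, 6): total = 726
  Site B (1, 7): total = 1004
  Site C (3, 7): total = 716
  Site D (3, 2): total = 1224
Minimum is at Site C with total 716 blocks.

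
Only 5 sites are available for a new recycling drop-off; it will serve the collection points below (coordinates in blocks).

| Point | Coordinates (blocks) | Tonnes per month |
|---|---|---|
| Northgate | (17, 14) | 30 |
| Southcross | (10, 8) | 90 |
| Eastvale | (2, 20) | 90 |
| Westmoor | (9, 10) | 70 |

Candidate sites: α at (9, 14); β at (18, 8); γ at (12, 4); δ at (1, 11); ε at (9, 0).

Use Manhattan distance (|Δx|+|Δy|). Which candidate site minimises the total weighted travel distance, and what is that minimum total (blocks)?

α, total 2320 blocks

Total weighted distance at each candidate:
  α (9, 14): total = 2320
  β (18, 8): total = 4220
  γ (12, 4): total = 3960
  δ (1, 11): total = 3180
  ε (9, 0): total = 4600
Minimum is at α with total 2320 blocks.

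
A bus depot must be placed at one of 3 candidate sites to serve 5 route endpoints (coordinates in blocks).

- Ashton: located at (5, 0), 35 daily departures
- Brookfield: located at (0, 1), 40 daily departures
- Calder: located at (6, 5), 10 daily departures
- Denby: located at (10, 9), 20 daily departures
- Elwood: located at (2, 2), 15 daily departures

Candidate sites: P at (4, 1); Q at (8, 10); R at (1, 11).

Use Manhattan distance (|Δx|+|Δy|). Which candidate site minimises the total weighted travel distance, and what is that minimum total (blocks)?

Total weighted distance at each candidate:
  P (4, 1): total = 615
  Q (8, 10): total = 1475
  R (1, 11): total = 1445
Minimum is at P with total 615 blocks.

P, total 615 blocks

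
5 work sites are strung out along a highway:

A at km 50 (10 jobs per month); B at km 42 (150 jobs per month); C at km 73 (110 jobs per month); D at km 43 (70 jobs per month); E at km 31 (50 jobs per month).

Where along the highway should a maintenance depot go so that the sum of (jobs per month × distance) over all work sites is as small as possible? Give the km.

x = 42

For a sum of weighted absolute distances on a line, the optimum is the weighted median (not the mean). Total weight W = 390; half-weight = 195.
Sort by position and accumulate weight:
  km 31 (E, w=50) → cum 50
  km 42 (B, w=150) → cum 200  ≥ 195 → median here
  km 43 (D, w=70) → cum 270
  km 50 (A, w=10) → cum 280
  km 73 (C, w=110) → cum 390
Optimal location: km 42.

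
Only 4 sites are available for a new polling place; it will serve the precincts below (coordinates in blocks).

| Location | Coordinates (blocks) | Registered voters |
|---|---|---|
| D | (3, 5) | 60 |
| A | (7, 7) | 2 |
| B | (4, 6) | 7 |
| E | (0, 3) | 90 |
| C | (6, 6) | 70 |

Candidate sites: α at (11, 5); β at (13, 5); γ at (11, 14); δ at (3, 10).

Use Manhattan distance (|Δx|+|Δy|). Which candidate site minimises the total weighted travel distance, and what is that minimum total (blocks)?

δ, total 1739 blocks

Total weighted distance at each candidate:
  α (11, 5): total = 2138
  β (13, 5): total = 2596
  γ (11, 14): total = 4037
  δ (3, 10): total = 1739
Minimum is at δ with total 1739 blocks.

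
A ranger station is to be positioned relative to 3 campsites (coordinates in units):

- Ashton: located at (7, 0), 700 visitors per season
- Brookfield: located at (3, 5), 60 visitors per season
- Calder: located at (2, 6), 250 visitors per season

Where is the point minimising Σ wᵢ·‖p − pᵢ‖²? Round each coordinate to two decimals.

(5.52, 1.78)

The minimiser of Σwᵢ‖p−pᵢ‖² is the weighted centroid p* = (Σwᵢpᵢ)/(Σwᵢ).
Σwᵢ = 1010.
Σwᵢxᵢ = 700·7 + 60·3 + 250·2 = 5580.
Σwᵢyᵢ = 700·0 + 60·5 + 250·6 = 1800.
x* = 5580/1010 = 5.52, y* = 1800/1010 = 1.78.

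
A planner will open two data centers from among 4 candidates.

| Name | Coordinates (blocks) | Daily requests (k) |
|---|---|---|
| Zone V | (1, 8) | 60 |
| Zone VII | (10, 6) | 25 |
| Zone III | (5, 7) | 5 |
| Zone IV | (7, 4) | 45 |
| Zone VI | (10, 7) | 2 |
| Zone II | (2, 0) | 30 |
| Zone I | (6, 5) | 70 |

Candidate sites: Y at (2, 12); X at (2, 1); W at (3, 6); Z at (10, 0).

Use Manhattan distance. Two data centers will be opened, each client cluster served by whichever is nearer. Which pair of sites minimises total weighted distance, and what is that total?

Evaluate every pair (each demand assigned to the nearer of the two):
  {X, W}: total = 1026
  {W, Z}: total = 1179
  {Y, W}: total = 1206
  {X, Z}: total = 1594
  {Y, X}: total = 1641
  {Y, Z}: total = 1689
Best pair: {X, W} with total 1026.

{X, W}, total 1026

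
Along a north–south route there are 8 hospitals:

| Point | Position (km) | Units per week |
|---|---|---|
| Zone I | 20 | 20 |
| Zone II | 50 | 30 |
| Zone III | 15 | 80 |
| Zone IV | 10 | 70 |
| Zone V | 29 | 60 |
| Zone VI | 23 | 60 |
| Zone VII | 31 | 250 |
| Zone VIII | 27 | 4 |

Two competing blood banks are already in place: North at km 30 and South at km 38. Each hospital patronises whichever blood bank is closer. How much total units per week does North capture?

The indifferent point is the midpoint (30+38)/2 = 34; hospitals left of it (closer to North at 30) go to North, those right go to South.
  Zone IV at 10 (w=70) → North
  Zone III at 15 (w=80) → North
  Zone I at 20 (w=20) → North
  Zone VI at 23 (w=60) → North
  Zone VIII at 27 (w=4) → North
  Zone V at 29 (w=60) → North
  Zone VII at 31 (w=250) → North
  Zone II at 50 (w=30) → South
North captures 544; South captures 30.

544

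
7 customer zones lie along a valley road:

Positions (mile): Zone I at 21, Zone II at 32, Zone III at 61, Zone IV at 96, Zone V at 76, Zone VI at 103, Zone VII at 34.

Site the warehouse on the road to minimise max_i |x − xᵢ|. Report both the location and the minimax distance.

location 62, max distance 41

The 1-center on a line is the midpoint of the two extreme points: leftmost at 21, rightmost at 103.
Optimal location = (21 + 103)/2 = 62; maximum distance = (103 − 21)/2 = 41.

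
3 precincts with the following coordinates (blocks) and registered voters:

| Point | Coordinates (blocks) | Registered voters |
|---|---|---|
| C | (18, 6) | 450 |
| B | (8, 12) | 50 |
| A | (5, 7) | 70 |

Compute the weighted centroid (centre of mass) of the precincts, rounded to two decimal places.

(15.53, 6.65)

The minimiser of Σwᵢ‖p−pᵢ‖² is the weighted centroid p* = (Σwᵢpᵢ)/(Σwᵢ).
Σwᵢ = 570.
Σwᵢxᵢ = 450·18 + 50·8 + 70·5 = 8850.
Σwᵢyᵢ = 450·6 + 50·12 + 70·7 = 3790.
x* = 8850/570 = 15.53, y* = 3790/570 = 6.65.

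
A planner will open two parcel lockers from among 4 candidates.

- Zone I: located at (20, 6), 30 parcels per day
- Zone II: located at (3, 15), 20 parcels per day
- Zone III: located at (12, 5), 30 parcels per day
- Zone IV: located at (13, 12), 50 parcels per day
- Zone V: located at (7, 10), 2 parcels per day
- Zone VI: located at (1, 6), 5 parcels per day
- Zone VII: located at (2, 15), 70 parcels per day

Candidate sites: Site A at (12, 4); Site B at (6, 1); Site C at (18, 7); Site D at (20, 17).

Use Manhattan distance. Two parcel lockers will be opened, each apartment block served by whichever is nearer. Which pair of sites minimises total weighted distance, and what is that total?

Evaluate every pair (each demand assigned to the nearer of the two):
  {Site A, Site B}: total = 2450
  {Site B, Site C}: total = 2500
  {Site A, Site C}: total = 2527
  {Site A, Site D}: total = 2647
  {Site C, Site D}: total = 2728
  {Site B, Site D}: total = 2900
Best pair: {Site A, Site B} with total 2450.

{Site A, Site B}, total 2450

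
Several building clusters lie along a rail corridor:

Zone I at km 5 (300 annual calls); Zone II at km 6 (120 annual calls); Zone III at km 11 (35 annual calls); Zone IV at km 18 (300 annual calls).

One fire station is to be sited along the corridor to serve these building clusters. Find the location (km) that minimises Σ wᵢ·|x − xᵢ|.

x = 6

For a sum of weighted absolute distances on a line, the optimum is the weighted median (not the mean). Total weight W = 755; half-weight = 377.5.
Sort by position and accumulate weight:
  km 5 (Zone I, w=300) → cum 300
  km 6 (Zone II, w=120) → cum 420  ≥ 377.5 → median here
  km 11 (Zone III, w=35) → cum 455
  km 18 (Zone IV, w=300) → cum 755
Optimal location: km 6.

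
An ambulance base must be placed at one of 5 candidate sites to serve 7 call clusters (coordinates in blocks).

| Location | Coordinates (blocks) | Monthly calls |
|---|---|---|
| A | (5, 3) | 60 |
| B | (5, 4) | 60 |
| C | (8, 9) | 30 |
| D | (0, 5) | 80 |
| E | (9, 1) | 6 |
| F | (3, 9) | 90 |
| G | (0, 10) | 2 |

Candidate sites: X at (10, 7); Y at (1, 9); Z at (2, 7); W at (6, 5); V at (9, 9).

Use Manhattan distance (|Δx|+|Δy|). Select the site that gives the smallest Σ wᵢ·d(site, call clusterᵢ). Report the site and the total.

Total weighted distance at each candidate:
  X (10, 7): total = 2978
  Y (1, 9): total = 2030
  Z (2, 7): total = 1698
  W (6, 5): total = 1654
  V (9, 9): total = 2818
Minimum is at W with total 1654 blocks.

W, total 1654 blocks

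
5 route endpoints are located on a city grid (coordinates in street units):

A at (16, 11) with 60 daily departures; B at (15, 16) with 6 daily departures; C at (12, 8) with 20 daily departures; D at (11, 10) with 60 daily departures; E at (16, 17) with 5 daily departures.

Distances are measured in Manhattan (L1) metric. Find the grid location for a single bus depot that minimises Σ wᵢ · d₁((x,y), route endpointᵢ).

Manhattan distance separates: Σwᵢ(|x−xᵢ|+|y−yᵢ|) = Σwᵢ|x−xᵢ| + Σwᵢ|y−yᵢ|, so x and y are optimised independently as 1-D weighted medians.
Total weight W = 151; half = 75.5.
x-coordinate, sorted with cumulative weight:
  x=11 (D, w=60) cum 60
  x=12 (C, w=20) cum 80  ← median
  x=15 (B, w=6) cum 86
  x=16 (A, w=60) cum 146
  x=16 (E, w=5) cum 151
⇒ x* = 12
y-coordinate, sorted with cumulative weight:
  y=8 (C, w=20) cum 20
  y=10 (D, w=60) cum 80  ← median
  y=11 (A, w=60) cum 140
  y=16 (B, w=6) cum 146
  y=17 (E, w=5) cum 151
⇒ y* = 10

(12, 10)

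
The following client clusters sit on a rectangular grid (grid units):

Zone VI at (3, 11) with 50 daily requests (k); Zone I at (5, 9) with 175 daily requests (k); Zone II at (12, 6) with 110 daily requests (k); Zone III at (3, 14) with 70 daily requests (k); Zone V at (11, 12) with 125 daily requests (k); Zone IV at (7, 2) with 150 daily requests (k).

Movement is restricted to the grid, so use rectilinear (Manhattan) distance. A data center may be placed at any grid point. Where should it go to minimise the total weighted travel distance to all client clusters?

(7, 9)

Manhattan distance separates: Σwᵢ(|x−xᵢ|+|y−yᵢ|) = Σwᵢ|x−xᵢ| + Σwᵢ|y−yᵢ|, so x and y are optimised independently as 1-D weighted medians.
Total weight W = 680; half = 340.
x-coordinate, sorted with cumulative weight:
  x=3 (Zone VI, w=50) cum 50
  x=3 (Zone III, w=70) cum 120
  x=5 (Zone I, w=175) cum 295
  x=7 (Zone IV, w=150) cum 445  ← median
  x=11 (Zone V, w=125) cum 570
  x=12 (Zone II, w=110) cum 680
⇒ x* = 7
y-coordinate, sorted with cumulative weight:
  y=2 (Zone IV, w=150) cum 150
  y=6 (Zone II, w=110) cum 260
  y=9 (Zone I, w=175) cum 435  ← median
  y=11 (Zone VI, w=50) cum 485
  y=12 (Zone V, w=125) cum 610
  y=14 (Zone III, w=70) cum 680
⇒ y* = 9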